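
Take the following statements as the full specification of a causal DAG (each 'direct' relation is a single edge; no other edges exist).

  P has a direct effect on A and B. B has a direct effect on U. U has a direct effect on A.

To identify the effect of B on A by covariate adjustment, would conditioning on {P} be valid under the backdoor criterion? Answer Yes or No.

Backdoor paths from B to A (paths whose first edge points into B):
  P1: B <- P -> A
Condition 1 (no descendant of B in the set): holds — descendants of B are {A, U}; none are in {P}.
Condition 2 (every backdoor path blocked by {P}):
  P1: blocked at fork node P ∈ conditioning set.
{P} satisfies the backdoor criterion.

Yes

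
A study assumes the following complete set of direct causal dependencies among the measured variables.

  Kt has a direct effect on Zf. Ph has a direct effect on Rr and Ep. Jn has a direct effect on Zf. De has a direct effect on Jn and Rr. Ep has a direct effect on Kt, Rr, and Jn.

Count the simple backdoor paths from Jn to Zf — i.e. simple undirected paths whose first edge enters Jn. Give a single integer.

A backdoor path from Jn to Zf is any simple undirected path whose first edge points into Jn (i.e. leaves Jn via a parent).
Parents of Jn: {De, Ep}.
Enumerating:
  P1: Jn <- De -> Rr <- Ph -> Ep -> Kt -> Zf
  P2: Jn <- De -> Rr <- Ep -> Kt -> Zf
  P3: Jn <- Ep -> Kt -> Zf
That exhausts the simple backdoor paths. Count: 3.

3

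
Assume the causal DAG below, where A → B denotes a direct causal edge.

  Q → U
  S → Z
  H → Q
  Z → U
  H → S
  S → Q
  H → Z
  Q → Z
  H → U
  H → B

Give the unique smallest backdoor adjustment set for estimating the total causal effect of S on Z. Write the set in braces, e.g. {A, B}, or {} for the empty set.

Variables eligible for adjustment (non-descendants of S, excluding S and Z): {B, H}.
Backdoor paths from S to Z:
  P1: S <- H -> Q -> Z
  P2: S <- H -> Q -> U <- Z
  P3: S <- H -> Z
  P4: S <- H -> U <- Q -> Z
  P5: S <- H -> U <- Z
The empty set is not sufficient: P1 (S <- H -> Q -> Z) has no collider blocking it and no conditioned non-collider, so it is open.
Try {H}:
  P1: blocked at fork node H ∈ conditioning set.
  P2: blocked at fork node H ∈ conditioning set.
  P3: blocked at fork node H ∈ conditioning set.
  P4: blocked at fork node H ∈ conditioning set.
  P5: blocked at fork node H ∈ conditioning set.
{H} contains no descendant of S and blocks every backdoor path.
No other singleton works — e.g. {B} leaves P1 open — so {H} is the unique smallest valid adjustment set.

{H}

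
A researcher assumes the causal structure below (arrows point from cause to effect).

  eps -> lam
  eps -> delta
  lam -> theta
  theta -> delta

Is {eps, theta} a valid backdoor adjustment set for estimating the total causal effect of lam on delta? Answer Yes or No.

No

Backdoor paths from lam to delta (paths whose first edge points into lam):
  P1: lam <- eps -> delta
Condition 1 (no descendant of lam in the set): FAILS — theta is a descendant of lam.
Condition 2 (every backdoor path blocked by {eps, theta}):
  P1: blocked at fork node eps ∈ conditioning set.
{eps, theta} does not satisfy the backdoor criterion.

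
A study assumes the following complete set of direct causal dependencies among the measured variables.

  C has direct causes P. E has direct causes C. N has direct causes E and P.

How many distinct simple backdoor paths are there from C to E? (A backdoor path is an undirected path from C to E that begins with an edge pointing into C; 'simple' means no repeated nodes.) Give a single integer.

1

A backdoor path from C to E is any simple undirected path whose first edge points into C (i.e. leaves C via a parent).
Parents of C: {P}.
Enumerating:
  P1: C <- P -> N <- E
That exhausts the simple backdoor paths. Count: 1.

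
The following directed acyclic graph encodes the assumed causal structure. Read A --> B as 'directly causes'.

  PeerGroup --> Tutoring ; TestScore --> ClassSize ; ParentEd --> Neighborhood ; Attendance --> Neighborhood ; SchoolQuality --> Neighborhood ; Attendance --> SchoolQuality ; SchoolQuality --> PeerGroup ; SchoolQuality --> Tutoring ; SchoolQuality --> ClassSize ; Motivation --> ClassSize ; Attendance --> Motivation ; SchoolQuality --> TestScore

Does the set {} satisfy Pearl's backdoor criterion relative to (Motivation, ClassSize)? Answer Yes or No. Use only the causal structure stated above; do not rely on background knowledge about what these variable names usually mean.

No

Backdoor paths from Motivation to ClassSize (paths whose first edge points into Motivation):
  P1: Motivation <- Attendance -> SchoolQuality -> TestScore -> ClassSize
  P2: Motivation <- Attendance -> SchoolQuality -> ClassSize
  P3: Motivation <- Attendance -> Neighborhood <- SchoolQuality -> TestScore -> ClassSize
  P4: Motivation <- Attendance -> Neighborhood <- SchoolQuality -> ClassSize
Condition 1 (no descendant of Motivation in the set): holds — descendants of Motivation are {ClassSize}; none are in {}.
Condition 2 (every backdoor path blocked by {}):
  P1: open — no interior node is in the conditioning set.
  P2: open — no interior node is in the conditioning set.
  P3: blocked at collider Neighborhood (neither it nor any descendant is in the conditioning set).
  P4: blocked at collider Neighborhood (neither it nor any descendant is in the conditioning set).
{} does not satisfy the backdoor criterion.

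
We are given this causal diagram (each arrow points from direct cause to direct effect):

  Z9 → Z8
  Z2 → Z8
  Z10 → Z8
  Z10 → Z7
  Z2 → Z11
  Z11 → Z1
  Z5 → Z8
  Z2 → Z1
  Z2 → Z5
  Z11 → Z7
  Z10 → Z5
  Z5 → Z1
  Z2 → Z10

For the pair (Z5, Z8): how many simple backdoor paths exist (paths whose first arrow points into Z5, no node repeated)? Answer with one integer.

8

A backdoor path from Z5 to Z8 is any simple undirected path whose first edge points into Z5 (i.e. leaves Z5 via a parent).
Parents of Z5: {Z10, Z2}.
Enumerating:
  P1: Z5 <- Z2 -> Z11 -> Z7 <- Z10 -> Z8
  P2: Z5 <- Z2 -> Z10 -> Z8
  P3: Z5 <- Z2 -> Z1 <- Z11 -> Z7 <- Z10 -> Z8
  P4: Z5 <- Z2 -> Z8
  P5: Z5 <- Z10 <- Z2 -> Z8
  P6: Z5 <- Z10 -> Z8
  P7: Z5 <- Z10 -> Z7 <- Z11 <- Z2 -> Z8
  P8: Z5 <- Z10 -> Z7 <- Z11 -> Z1 <- Z2 -> Z8
That exhausts the simple backdoor paths. Count: 8.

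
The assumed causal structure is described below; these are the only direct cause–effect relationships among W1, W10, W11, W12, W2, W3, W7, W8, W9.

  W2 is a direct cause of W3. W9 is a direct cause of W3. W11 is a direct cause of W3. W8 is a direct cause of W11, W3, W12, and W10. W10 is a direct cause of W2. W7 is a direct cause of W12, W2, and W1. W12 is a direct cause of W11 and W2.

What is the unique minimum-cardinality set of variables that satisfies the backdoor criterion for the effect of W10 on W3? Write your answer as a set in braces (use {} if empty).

Variables eligible for adjustment (non-descendants of W10, excluding W10 and W3): {W1, W11, W12, W7, W8, W9}.
Backdoor paths from W10 to W3:
  P1: W10 <- W8 -> W12 <- W7 -> W2 -> W3
  P2: W10 <- W8 -> W12 -> W2 -> W3
  P3: W10 <- W8 -> W12 -> W11 -> W3
  P4: W10 <- W8 -> W11 <- W12 <- W7 -> W2 -> W3
  P5: W10 <- W8 -> W11 <- W12 -> W2 -> W3
  P6: W10 <- W8 -> W11 -> W3
  P7: W10 <- W8 -> W3
The empty set is not sufficient: P2 (W10 <- W8 -> W12 -> W2 -> W3) has no collider blocking it and no conditioned non-collider, so it is open.
Try {W8}:
  P1: blocked at fork node W8 ∈ conditioning set.
  P2: blocked at fork node W8 ∈ conditioning set.
  P3: blocked at fork node W8 ∈ conditioning set.
  P4: blocked at fork node W8 ∈ conditioning set.
  P5: blocked at fork node W8 ∈ conditioning set.
  P6: blocked at fork node W8 ∈ conditioning set.
  P7: blocked at fork node W8 ∈ conditioning set.
{W8} contains no descendant of W10 and blocks every backdoor path.
No other singleton works — e.g. {W7} leaves P2 open — so {W8} is the unique smallest valid adjustment set.

{W8}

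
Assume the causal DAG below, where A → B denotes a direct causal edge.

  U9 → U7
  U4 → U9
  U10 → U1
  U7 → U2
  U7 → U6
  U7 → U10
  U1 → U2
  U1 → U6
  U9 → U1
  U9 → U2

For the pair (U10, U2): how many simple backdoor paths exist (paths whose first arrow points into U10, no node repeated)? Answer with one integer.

5

A backdoor path from U10 to U2 is any simple undirected path whose first edge points into U10 (i.e. leaves U10 via a parent).
Parents of U10: {U7}.
Enumerating:
  P1: U10 <- U7 <- U9 -> U1 -> U2
  P2: U10 <- U7 <- U9 -> U2
  P3: U10 <- U7 -> U6 <- U1 <- U9 -> U2
  P4: U10 <- U7 -> U6 <- U1 -> U2
  P5: U10 <- U7 -> U2
That exhausts the simple backdoor paths. Count: 5.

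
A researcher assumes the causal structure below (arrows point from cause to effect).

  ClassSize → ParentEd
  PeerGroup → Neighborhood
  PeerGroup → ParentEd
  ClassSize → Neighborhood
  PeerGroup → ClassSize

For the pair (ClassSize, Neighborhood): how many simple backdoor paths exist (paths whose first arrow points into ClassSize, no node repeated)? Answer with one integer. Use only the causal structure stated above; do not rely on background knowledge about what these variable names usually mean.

1

A backdoor path from ClassSize to Neighborhood is any simple undirected path whose first edge points into ClassSize (i.e. leaves ClassSize via a parent).
Parents of ClassSize: {PeerGroup}.
Enumerating:
  P1: ClassSize <- PeerGroup -> Neighborhood
That exhausts the simple backdoor paths. Count: 1.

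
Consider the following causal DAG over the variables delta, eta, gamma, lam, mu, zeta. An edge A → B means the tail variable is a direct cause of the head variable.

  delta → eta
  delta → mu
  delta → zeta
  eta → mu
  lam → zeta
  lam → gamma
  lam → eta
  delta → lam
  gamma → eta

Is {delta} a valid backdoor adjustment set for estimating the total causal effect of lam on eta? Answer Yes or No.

Yes

Backdoor paths from lam to eta (paths whose first edge points into lam):
  P1: lam <- delta -> eta
  P2: lam <- delta -> mu <- eta
Condition 1 (no descendant of lam in the set): holds — descendants of lam are {eta, gamma, mu, zeta}; none are in {delta}.
Condition 2 (every backdoor path blocked by {delta}):
  P1: blocked at fork node delta ∈ conditioning set.
  P2: blocked at fork node delta ∈ conditioning set.
{delta} satisfies the backdoor criterion.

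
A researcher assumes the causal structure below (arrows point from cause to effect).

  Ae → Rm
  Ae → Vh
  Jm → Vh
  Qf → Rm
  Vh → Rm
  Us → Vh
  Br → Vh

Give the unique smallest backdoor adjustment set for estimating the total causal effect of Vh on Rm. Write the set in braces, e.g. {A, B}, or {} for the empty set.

{Ae}

Variables eligible for adjustment (non-descendants of Vh, excluding Vh and Rm): {Ae, Br, Jm, Qf, Us}.
Backdoor paths from Vh to Rm:
  P1: Vh <- Ae -> Rm
The empty set is not sufficient: P1 (Vh <- Ae -> Rm) has no collider blocking it and no conditioned non-collider, so it is open.
Try {Ae}:
  P1: blocked at fork node Ae ∈ conditioning set.
{Ae} contains no descendant of Vh and blocks every backdoor path.
No other singleton works — e.g. {Jm} leaves P1 open — so {Ae} is the unique smallest valid adjustment set.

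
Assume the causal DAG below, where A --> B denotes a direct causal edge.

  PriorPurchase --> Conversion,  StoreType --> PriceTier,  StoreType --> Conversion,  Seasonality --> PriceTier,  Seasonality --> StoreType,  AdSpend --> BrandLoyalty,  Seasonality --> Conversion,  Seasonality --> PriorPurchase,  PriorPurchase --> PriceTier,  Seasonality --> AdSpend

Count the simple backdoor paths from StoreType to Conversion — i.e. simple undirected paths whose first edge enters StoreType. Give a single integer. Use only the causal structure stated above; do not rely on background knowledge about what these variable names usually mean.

A backdoor path from StoreType to Conversion is any simple undirected path whose first edge points into StoreType (i.e. leaves StoreType via a parent).
Parents of StoreType: {Seasonality}.
Enumerating:
  P1: StoreType <- Seasonality -> PriorPurchase -> Conversion
  P2: StoreType <- Seasonality -> PriceTier <- PriorPurchase -> Conversion
  P3: StoreType <- Seasonality -> Conversion
That exhausts the simple backdoor paths. Count: 3.

3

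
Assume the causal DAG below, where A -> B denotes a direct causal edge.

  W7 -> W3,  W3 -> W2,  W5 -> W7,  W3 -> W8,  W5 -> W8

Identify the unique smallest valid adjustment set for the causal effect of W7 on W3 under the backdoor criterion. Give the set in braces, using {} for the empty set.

{}

Variables eligible for adjustment (non-descendants of W7, excluding W7 and W3): {W5}.
Backdoor paths from W7 to W3:
  P1: W7 <- W5 -> W8 <- W3
Each backdoor path contains an unconditioned collider, so every path is already blocked with the empty conditioning set:
  P1: blocked at collider W8 (neither it nor any descendant is in the conditioning set).
The empty set is therefore the unique smallest valid set.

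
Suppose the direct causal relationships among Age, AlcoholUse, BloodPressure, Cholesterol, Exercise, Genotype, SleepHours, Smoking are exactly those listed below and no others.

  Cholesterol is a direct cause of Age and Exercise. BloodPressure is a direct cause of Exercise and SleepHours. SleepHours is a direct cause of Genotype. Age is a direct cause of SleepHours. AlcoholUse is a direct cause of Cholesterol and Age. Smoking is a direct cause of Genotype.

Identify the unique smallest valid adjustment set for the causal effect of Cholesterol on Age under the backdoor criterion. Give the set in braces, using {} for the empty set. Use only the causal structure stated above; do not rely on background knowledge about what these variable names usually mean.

{AlcoholUse}

Variables eligible for adjustment (non-descendants of Cholesterol, excluding Cholesterol and Age): {AlcoholUse, BloodPressure, Smoking}.
Backdoor paths from Cholesterol to Age:
  P1: Cholesterol <- AlcoholUse -> Age
The empty set is not sufficient: P1 (Cholesterol <- AlcoholUse -> Age) has no collider blocking it and no conditioned non-collider, so it is open.
Try {AlcoholUse}:
  P1: blocked at fork node AlcoholUse ∈ conditioning set.
{AlcoholUse} contains no descendant of Cholesterol and blocks every backdoor path.
No other singleton works — e.g. {BloodPressure} leaves P1 open — so {AlcoholUse} is the unique smallest valid adjustment set.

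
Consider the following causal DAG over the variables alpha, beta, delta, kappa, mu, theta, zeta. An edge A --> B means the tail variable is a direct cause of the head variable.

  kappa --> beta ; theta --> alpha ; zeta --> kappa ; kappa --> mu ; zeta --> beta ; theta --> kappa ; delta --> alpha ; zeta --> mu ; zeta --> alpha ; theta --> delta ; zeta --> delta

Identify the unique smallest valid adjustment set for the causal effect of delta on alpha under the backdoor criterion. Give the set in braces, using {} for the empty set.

{theta, zeta}

Variables eligible for adjustment (non-descendants of delta, excluding delta and alpha): {beta, kappa, mu, theta, zeta}.
Backdoor paths from delta to alpha:
  P1: delta <- theta -> kappa <- zeta -> alpha
  P2: delta <- theta -> kappa -> beta <- zeta -> alpha
  P3: delta <- theta -> kappa -> mu <- zeta -> alpha
  P4: delta <- theta -> alpha
  P5: delta <- zeta -> kappa <- theta -> alpha
  P6: delta <- zeta -> alpha
  P7: delta <- zeta -> beta <- kappa <- theta -> alpha
  P8: delta <- zeta -> mu <- kappa <- theta -> alpha
The empty set is not sufficient: P4 (delta <- theta -> alpha) has no collider blocking it and no conditioned non-collider, so it is open.
Try {theta, zeta}:
  P1: blocked at fork node theta ∈ conditioning set.
  P2: blocked at fork node theta ∈ conditioning set.
  P3: blocked at fork node theta ∈ conditioning set.
  P4: blocked at fork node theta ∈ conditioning set.
  P5: blocked at fork node zeta ∈ conditioning set.
  P6: blocked at fork node zeta ∈ conditioning set.
  P7: blocked at fork node zeta ∈ conditioning set.
  P8: blocked at fork node zeta ∈ conditioning set.
{theta, zeta} contains no descendant of delta and blocks every backdoor path.
Every element of {theta, zeta} is needed (dropping theta leaves P4 open; dropping zeta leaves P6 open), so no proper subset is valid.
Among all size-2 subsets of the eligible variables, only {theta, zeta} blocks every backdoor path, so it is the unique smallest valid adjustment set.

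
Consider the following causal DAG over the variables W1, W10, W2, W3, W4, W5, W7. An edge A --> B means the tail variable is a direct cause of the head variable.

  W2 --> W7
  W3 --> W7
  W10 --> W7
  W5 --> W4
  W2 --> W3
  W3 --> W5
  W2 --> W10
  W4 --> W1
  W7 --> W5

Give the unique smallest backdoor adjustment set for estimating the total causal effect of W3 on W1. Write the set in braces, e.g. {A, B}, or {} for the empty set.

Variables eligible for adjustment (non-descendants of W3, excluding W3 and W1): {W10, W2}.
Backdoor paths from W3 to W1:
  P1: W3 <- W2 -> W10 -> W7 -> W5 -> W4 -> W1
  P2: W3 <- W2 -> W7 -> W5 -> W4 -> W1
The empty set is not sufficient: P1 (W3 <- W2 -> W10 -> W7 -> W5 -> W4 -> W1) has no collider blocking it and no conditioned non-collider, so it is open.
Try {W2}:
  P1: blocked at fork node W2 ∈ conditioning set.
  P2: blocked at fork node W2 ∈ conditioning set.
{W2} contains no descendant of W3 and blocks every backdoor path.
No other singleton works — e.g. {W10} leaves P2 open — so {W2} is the unique smallest valid adjustment set.

{W2}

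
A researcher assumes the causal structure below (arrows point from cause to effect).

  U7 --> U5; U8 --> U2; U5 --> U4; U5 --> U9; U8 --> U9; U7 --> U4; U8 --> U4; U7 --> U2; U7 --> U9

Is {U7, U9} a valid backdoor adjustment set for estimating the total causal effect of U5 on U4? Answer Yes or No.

Backdoor paths from U5 to U4 (paths whose first edge points into U5):
  P1: U5 <- U7 -> U9 <- U8 -> U4
  P2: U5 <- U7 -> U2 <- U8 -> U4
  P3: U5 <- U7 -> U4
Condition 1 (no descendant of U5 in the set): FAILS — U9 is a descendant of U5.
Condition 2 (every backdoor path blocked by {U7, U9}):
  P1: blocked at fork node U7 ∈ conditioning set.
  P2: blocked at fork node U7 ∈ conditioning set.
  P3: blocked at fork node U7 ∈ conditioning set.
{U7, U9} does not satisfy the backdoor criterion.

No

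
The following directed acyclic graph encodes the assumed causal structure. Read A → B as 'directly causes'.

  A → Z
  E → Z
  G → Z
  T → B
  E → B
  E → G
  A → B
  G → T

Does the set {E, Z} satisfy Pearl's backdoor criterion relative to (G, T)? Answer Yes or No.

Backdoor paths from G to T (paths whose first edge points into G):
  P1: G <- E -> Z <- A -> B <- T
  P2: G <- E -> B <- T
Condition 1 (no descendant of G in the set): FAILS — Z is a descendant of G.
Condition 2 (every backdoor path blocked by {E, Z}):
  P1: blocked at fork node E ∈ conditioning set.
  P2: blocked at fork node E ∈ conditioning set.
{E, Z} does not satisfy the backdoor criterion.

No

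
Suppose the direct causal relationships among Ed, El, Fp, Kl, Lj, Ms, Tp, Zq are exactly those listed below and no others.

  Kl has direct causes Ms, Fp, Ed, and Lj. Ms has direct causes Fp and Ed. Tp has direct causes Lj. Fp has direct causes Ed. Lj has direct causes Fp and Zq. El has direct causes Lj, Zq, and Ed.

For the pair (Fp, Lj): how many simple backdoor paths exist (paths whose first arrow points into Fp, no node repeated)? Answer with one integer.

4

A backdoor path from Fp to Lj is any simple undirected path whose first edge points into Fp (i.e. leaves Fp via a parent).
Parents of Fp: {Ed}.
Enumerating:
  P1: Fp <- Ed -> Ms -> Kl <- Lj
  P2: Fp <- Ed -> El <- Zq -> Lj
  P3: Fp <- Ed -> El <- Lj
  P4: Fp <- Ed -> Kl <- Lj
That exhausts the simple backdoor paths. Count: 4.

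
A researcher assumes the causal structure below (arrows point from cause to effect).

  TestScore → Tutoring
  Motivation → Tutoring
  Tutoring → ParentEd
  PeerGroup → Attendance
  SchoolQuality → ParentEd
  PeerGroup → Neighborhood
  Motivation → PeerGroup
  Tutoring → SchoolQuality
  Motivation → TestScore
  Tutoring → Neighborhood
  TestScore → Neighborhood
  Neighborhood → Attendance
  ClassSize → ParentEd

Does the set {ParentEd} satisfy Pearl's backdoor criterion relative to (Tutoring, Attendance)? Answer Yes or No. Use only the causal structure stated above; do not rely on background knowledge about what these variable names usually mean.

Backdoor paths from Tutoring to Attendance (paths whose first edge points into Tutoring):
  P1: Tutoring <- Motivation -> TestScore -> Neighborhood <- PeerGroup -> Attendance
  P2: Tutoring <- Motivation -> TestScore -> Neighborhood -> Attendance
  P3: Tutoring <- Motivation -> PeerGroup -> Neighborhood -> Attendance
  P4: Tutoring <- Motivation -> PeerGroup -> Attendance
  P5: Tutoring <- TestScore <- Motivation -> PeerGroup -> Neighborhood -> Attendance
  P6: Tutoring <- TestScore <- Motivation -> PeerGroup -> Attendance
  P7: Tutoring <- TestScore -> Neighborhood <- PeerGroup -> Attendance
  P8: Tutoring <- TestScore -> Neighborhood -> Attendance
Condition 1 (no descendant of Tutoring in the set): FAILS — ParentEd is a descendant of Tutoring.
Condition 2 (every backdoor path blocked by {ParentEd}):
  P1: blocked at collider Neighborhood (neither it nor any descendant is in the conditioning set).
  P2: open — no interior node is in the conditioning set.
  P3: open — no interior node is in the conditioning set.
  P4: open — no interior node is in the conditioning set.
  P5: open — no interior node is in the conditioning set.
  P6: open — no interior node is in the conditioning set.
  P7: blocked at collider Neighborhood (neither it nor any descendant is in the conditioning set).
  P8: open — no interior node is in the conditioning set.
{ParentEd} does not satisfy the backdoor criterion.

No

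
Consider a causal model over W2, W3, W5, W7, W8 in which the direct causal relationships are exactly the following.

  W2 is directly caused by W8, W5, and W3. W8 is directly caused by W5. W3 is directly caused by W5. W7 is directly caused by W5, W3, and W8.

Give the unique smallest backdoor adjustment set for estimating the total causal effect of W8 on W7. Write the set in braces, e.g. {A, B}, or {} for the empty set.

Variables eligible for adjustment (non-descendants of W8, excluding W8 and W7): {W3, W5}.
Backdoor paths from W8 to W7:
  P1: W8 <- W5 -> W3 -> W7
  P2: W8 <- W5 -> W2 <- W3 -> W7
  P3: W8 <- W5 -> W7
The empty set is not sufficient: P1 (W8 <- W5 -> W3 -> W7) has no collider blocking it and no conditioned non-collider, so it is open.
Try {W5}:
  P1: blocked at fork node W5 ∈ conditioning set.
  P2: blocked at fork node W5 ∈ conditioning set.
  P3: blocked at fork node W5 ∈ conditioning set.
{W5} contains no descendant of W8 and blocks every backdoor path.
No other singleton works — e.g. {W3} leaves P3 open — so {W5} is the unique smallest valid adjustment set.

{W5}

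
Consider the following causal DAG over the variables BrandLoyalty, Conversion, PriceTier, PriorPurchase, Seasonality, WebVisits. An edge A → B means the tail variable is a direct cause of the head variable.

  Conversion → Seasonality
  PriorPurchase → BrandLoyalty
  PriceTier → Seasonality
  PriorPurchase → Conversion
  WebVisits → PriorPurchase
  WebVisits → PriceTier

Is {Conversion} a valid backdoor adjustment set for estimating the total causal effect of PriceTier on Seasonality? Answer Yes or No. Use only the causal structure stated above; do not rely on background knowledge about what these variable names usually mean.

Backdoor paths from PriceTier to Seasonality (paths whose first edge points into PriceTier):
  P1: PriceTier <- WebVisits -> PriorPurchase -> Conversion -> Seasonality
Condition 1 (no descendant of PriceTier in the set): holds — descendants of PriceTier are {Seasonality}; none are in {Conversion}.
Condition 2 (every backdoor path blocked by {Conversion}):
  P1: blocked at chain node Conversion ∈ conditioning set.
{Conversion} satisfies the backdoor criterion.

Yes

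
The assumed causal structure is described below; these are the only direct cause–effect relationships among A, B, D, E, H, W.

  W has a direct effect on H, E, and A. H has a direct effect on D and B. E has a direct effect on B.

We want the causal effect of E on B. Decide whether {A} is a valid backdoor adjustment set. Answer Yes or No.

No

Backdoor paths from E to B (paths whose first edge points into E):
  P1: E <- W -> H -> B
Condition 1 (no descendant of E in the set): holds — descendants of E are {B}; none are in {A}.
Condition 2 (every backdoor path blocked by {A}):
  P1: open — no interior node is in the conditioning set.
{A} does not satisfy the backdoor criterion.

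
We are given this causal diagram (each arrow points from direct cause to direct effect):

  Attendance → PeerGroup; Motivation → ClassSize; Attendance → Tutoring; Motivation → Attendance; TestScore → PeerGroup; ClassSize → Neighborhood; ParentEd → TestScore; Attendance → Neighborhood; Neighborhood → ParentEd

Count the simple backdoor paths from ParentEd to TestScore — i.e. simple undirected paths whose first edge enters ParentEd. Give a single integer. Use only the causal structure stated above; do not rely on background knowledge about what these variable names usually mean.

2

A backdoor path from ParentEd to TestScore is any simple undirected path whose first edge points into ParentEd (i.e. leaves ParentEd via a parent).
Parents of ParentEd: {Neighborhood}.
Enumerating:
  P1: ParentEd <- Neighborhood <- Attendance -> PeerGroup <- TestScore
  P2: ParentEd <- Neighborhood <- ClassSize <- Motivation -> Attendance -> PeerGroup <- TestScore
That exhausts the simple backdoor paths. Count: 2.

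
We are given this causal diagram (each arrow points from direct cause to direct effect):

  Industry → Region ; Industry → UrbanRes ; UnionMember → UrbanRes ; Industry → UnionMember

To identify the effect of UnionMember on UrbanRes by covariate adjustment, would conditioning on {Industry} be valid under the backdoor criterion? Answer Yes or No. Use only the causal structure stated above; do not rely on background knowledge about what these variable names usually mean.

Backdoor paths from UnionMember to UrbanRes (paths whose first edge points into UnionMember):
  P1: UnionMember <- Industry -> UrbanRes
Condition 1 (no descendant of UnionMember in the set): holds — descendants of UnionMember are {UrbanRes}; none are in {Industry}.
Condition 2 (every backdoor path blocked by {Industry}):
  P1: blocked at fork node Industry ∈ conditioning set.
{Industry} satisfies the backdoor criterion.

Yes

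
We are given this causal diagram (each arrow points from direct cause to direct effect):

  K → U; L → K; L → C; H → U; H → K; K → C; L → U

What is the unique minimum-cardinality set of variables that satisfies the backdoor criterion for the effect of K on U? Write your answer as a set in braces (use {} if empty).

Variables eligible for adjustment (non-descendants of K, excluding K and U): {H, L}.
Backdoor paths from K to U:
  P1: K <- H -> U
  P2: K <- L -> U
The empty set is not sufficient: P1 (K <- H -> U) has no collider blocking it and no conditioned non-collider, so it is open.
Try {H, L}:
  P1: blocked at fork node H ∈ conditioning set.
  P2: blocked at fork node L ∈ conditioning set.
{H, L} contains no descendant of K and blocks every backdoor path.
Every element of {H, L} is needed (dropping H leaves P1 open; dropping L leaves P2 open), so no proper subset is valid.
Among all size-2 subsets of the eligible variables, only {H, L} blocks every backdoor path, so it is the unique smallest valid adjustment set.

{H, L}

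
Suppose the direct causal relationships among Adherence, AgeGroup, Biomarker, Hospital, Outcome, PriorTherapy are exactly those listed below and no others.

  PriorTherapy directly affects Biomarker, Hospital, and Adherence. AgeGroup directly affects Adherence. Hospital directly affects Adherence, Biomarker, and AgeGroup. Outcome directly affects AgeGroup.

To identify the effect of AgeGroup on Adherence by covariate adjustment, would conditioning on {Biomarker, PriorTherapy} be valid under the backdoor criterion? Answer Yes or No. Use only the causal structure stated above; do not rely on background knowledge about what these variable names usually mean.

Backdoor paths from AgeGroup to Adherence (paths whose first edge points into AgeGroup):
  P1: AgeGroup <- Hospital <- PriorTherapy -> Adherence
  P2: AgeGroup <- Hospital -> Biomarker <- PriorTherapy -> Adherence
  P3: AgeGroup <- Hospital -> Adherence
Condition 1 (no descendant of AgeGroup in the set): holds — descendants of AgeGroup are {Adherence}; none are in {Biomarker, PriorTherapy}.
Condition 2 (every backdoor path blocked by {Biomarker, PriorTherapy}):
  P1: blocked at fork node PriorTherapy ∈ conditioning set.
  P2: blocked at fork node PriorTherapy ∈ conditioning set.
  P3: open — no interior node is in the conditioning set.
{Biomarker, PriorTherapy} does not satisfy the backdoor criterion.

No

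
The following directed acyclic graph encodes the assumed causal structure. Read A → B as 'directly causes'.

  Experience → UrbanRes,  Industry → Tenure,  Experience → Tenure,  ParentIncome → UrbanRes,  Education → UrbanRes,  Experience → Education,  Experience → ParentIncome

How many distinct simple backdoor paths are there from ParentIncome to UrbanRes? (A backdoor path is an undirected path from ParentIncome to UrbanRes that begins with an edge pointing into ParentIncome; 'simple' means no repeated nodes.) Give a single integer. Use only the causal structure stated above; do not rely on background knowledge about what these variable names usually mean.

2

A backdoor path from ParentIncome to UrbanRes is any simple undirected path whose first edge points into ParentIncome (i.e. leaves ParentIncome via a parent).
Parents of ParentIncome: {Experience}.
Enumerating:
  P1: ParentIncome <- Experience -> Education -> UrbanRes
  P2: ParentIncome <- Experience -> UrbanRes
That exhausts the simple backdoor paths. Count: 2.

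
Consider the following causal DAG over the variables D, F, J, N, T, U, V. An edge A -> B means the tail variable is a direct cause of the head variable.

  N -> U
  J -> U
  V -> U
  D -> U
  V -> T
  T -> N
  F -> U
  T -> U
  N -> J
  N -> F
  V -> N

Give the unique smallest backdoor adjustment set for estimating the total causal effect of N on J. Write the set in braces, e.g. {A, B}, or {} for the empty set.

{}

Variables eligible for adjustment (non-descendants of N, excluding N and J): {D, T, V}.
Backdoor paths from N to J:
  P1: N <- V -> T -> U <- J
  P2: N <- V -> U <- J
  P3: N <- T <- V -> U <- J
  P4: N <- T -> U <- J
Each backdoor path contains an unconditioned collider, so every path is already blocked with the empty conditioning set:
  P1: blocked at collider U (neither it nor any descendant is in the conditioning set).
  P2: blocked at collider U (neither it nor any descendant is in the conditioning set).
  P3: blocked at collider U (neither it nor any descendant is in the conditioning set).
  P4: blocked at collider U (neither it nor any descendant is in the conditioning set).
The empty set is therefore the unique smallest valid set.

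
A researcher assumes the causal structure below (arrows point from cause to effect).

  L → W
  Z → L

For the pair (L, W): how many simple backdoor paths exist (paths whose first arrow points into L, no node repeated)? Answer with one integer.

A backdoor path from L to W is any simple undirected path whose first edge points into L (i.e. leaves L via a parent).
Parents of L: {Z}.
No simple path from any parent of L reaches W without revisiting L, so there are no backdoor paths.

0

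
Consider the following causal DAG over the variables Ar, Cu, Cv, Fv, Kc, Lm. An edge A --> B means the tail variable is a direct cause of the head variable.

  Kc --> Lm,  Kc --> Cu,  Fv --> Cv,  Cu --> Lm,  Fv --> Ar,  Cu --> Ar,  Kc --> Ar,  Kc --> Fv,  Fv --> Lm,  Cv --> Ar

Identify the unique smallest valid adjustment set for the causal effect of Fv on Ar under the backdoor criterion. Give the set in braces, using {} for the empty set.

{Kc}

Variables eligible for adjustment (non-descendants of Fv, excluding Fv and Ar): {Cu, Kc}.
Backdoor paths from Fv to Ar:
  P1: Fv <- Kc -> Cu -> Ar
  P2: Fv <- Kc -> Lm <- Cu -> Ar
  P3: Fv <- Kc -> Ar
The empty set is not sufficient: P1 (Fv <- Kc -> Cu -> Ar) has no collider blocking it and no conditioned non-collider, so it is open.
Try {Kc}:
  P1: blocked at fork node Kc ∈ conditioning set.
  P2: blocked at fork node Kc ∈ conditioning set.
  P3: blocked at fork node Kc ∈ conditioning set.
{Kc} contains no descendant of Fv and blocks every backdoor path.
No other singleton works — e.g. {Cu} leaves P3 open — so {Kc} is the unique smallest valid adjustment set.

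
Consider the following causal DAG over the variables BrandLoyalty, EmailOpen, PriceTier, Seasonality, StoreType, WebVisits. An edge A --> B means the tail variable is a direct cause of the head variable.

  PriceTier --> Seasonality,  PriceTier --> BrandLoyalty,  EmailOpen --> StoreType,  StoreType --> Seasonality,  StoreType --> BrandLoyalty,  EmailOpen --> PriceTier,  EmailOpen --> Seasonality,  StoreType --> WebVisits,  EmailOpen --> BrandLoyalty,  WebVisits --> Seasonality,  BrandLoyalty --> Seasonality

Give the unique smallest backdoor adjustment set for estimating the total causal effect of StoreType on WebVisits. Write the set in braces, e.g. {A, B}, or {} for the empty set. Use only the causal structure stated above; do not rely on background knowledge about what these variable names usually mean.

{}

Variables eligible for adjustment (non-descendants of StoreType, excluding StoreType and WebVisits): {EmailOpen, PriceTier}.
Backdoor paths from StoreType to WebVisits:
  P1: StoreType <- EmailOpen -> PriceTier -> BrandLoyalty -> Seasonality <- WebVisits
  P2: StoreType <- EmailOpen -> PriceTier -> Seasonality <- WebVisits
  P3: StoreType <- EmailOpen -> BrandLoyalty <- PriceTier -> Seasonality <- WebVisits
  P4: StoreType <- EmailOpen -> BrandLoyalty -> Seasonality <- WebVisits
  P5: StoreType <- EmailOpen -> Seasonality <- WebVisits
Each backdoor path contains an unconditioned collider, so every path is already blocked with the empty conditioning set:
  P1: blocked at collider Seasonality (neither it nor any descendant is in the conditioning set).
  P2: blocked at collider Seasonality (neither it nor any descendant is in the conditioning set).
  P3: blocked at collider BrandLoyalty (neither it nor any descendant is in the conditioning set).
  P4: blocked at collider Seasonality (neither it nor any descendant is in the conditioning set).
  P5: blocked at collider Seasonality (neither it nor any descendant is in the conditioning set).
The empty set is therefore the unique smallest valid set.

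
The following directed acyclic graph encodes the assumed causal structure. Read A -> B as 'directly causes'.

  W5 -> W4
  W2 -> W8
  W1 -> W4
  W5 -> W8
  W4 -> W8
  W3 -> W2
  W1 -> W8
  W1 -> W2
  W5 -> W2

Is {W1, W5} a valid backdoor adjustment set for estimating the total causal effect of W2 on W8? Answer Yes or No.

Yes

Backdoor paths from W2 to W8 (paths whose first edge points into W2):
  P1: W2 <- W5 -> W4 <- W1 -> W8
  P2: W2 <- W5 -> W4 -> W8
  P3: W2 <- W5 -> W8
  P4: W2 <- W1 -> W4 <- W5 -> W8
  P5: W2 <- W1 -> W4 -> W8
  P6: W2 <- W1 -> W8
Condition 1 (no descendant of W2 in the set): holds — descendants of W2 are {W8}; none are in {W1, W5}.
Condition 2 (every backdoor path blocked by {W1, W5}):
  P1: blocked at fork node W5 ∈ conditioning set.
  P2: blocked at fork node W5 ∈ conditioning set.
  P3: blocked at fork node W5 ∈ conditioning set.
  P4: blocked at fork node W1 ∈ conditioning set.
  P5: blocked at fork node W1 ∈ conditioning set.
  P6: blocked at fork node W1 ∈ conditioning set.
{W1, W5} satisfies the backdoor criterion.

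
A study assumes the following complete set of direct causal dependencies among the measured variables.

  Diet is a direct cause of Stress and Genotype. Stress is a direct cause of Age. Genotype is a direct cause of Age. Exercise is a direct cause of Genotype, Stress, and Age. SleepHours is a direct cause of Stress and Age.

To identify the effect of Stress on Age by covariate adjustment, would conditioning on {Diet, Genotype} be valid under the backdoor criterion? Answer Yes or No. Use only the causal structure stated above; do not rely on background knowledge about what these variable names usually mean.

No

Backdoor paths from Stress to Age (paths whose first edge points into Stress):
  P1: Stress <- Diet -> Genotype <- Exercise -> Age
  P2: Stress <- Diet -> Genotype -> Age
  P3: Stress <- Exercise -> Genotype -> Age
  P4: Stress <- Exercise -> Age
  P5: Stress <- SleepHours -> Age
Condition 1 (no descendant of Stress in the set): holds — descendants of Stress are {Age}; none are in {Diet, Genotype}.
Condition 2 (every backdoor path blocked by {Diet, Genotype}):
  P1: blocked at fork node Diet ∈ conditioning set.
  P2: blocked at fork node Diet ∈ conditioning set.
  P3: blocked at chain node Genotype ∈ conditioning set.
  P4: open — no interior node is in the conditioning set.
  P5: open — no interior node is in the conditioning set.
{Diet, Genotype} does not satisfy the backdoor criterion.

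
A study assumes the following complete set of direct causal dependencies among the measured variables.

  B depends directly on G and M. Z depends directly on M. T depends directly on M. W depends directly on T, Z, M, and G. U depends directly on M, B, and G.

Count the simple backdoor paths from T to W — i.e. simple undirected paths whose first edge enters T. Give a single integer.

6

A backdoor path from T to W is any simple undirected path whose first edge points into T (i.e. leaves T via a parent).
Parents of T: {M}.
Enumerating:
  P1: T <- M -> Z -> W
  P2: T <- M -> B <- G -> W
  P3: T <- M -> B -> U <- G -> W
  P4: T <- M -> U <- G -> W
  P5: T <- M -> U <- B <- G -> W
  P6: T <- M -> W
That exhausts the simple backdoor paths. Count: 6.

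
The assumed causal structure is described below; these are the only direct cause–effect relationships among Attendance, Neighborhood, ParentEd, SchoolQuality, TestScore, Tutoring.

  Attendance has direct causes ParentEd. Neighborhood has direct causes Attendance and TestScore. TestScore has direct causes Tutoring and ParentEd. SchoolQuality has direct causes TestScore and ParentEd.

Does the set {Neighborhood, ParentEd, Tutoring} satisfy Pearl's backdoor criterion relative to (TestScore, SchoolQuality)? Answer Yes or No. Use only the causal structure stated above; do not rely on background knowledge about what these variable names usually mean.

Backdoor paths from TestScore to SchoolQuality (paths whose first edge points into TestScore):
  P1: TestScore <- ParentEd -> SchoolQuality
Condition 1 (no descendant of TestScore in the set): FAILS — Neighborhood is a descendant of TestScore.
Condition 2 (every backdoor path blocked by {Neighborhood, ParentEd, Tutoring}):
  P1: blocked at fork node ParentEd ∈ conditioning set.
{Neighborhood, ParentEd, Tutoring} does not satisfy the backdoor criterion.

No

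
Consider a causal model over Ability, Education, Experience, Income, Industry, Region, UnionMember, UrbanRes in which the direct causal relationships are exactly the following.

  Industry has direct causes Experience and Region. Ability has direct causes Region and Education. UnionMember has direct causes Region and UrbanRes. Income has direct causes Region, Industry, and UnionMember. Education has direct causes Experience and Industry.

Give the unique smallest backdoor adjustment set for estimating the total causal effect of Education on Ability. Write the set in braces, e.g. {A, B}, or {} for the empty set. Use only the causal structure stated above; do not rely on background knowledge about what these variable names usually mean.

Variables eligible for adjustment (non-descendants of Education, excluding Education and Ability): {Experience, Income, Industry, Region, UnionMember, UrbanRes}.
Backdoor paths from Education to Ability:
  P1: Education <- Experience -> Industry <- Region -> Ability
  P2: Education <- Experience -> Industry -> Income <- Region -> Ability
  P3: Education <- Experience -> Industry -> Income <- UnionMember <- Region -> Ability
  P4: Education <- Industry <- Region -> Ability
  P5: Education <- Industry -> Income <- Region -> Ability
  P6: Education <- Industry -> Income <- UnionMember <- Region -> Ability
The empty set is not sufficient: P4 (Education <- Industry <- Region -> Ability) has no collider blocking it and no conditioned non-collider, so it is open.
Try {Region}:
  P1: blocked at collider Industry (neither it nor any descendant is in the conditioning set).
  P2: blocked at collider Income (neither it nor any descendant is in the conditioning set).
  P3: blocked at collider Income (neither it nor any descendant is in the conditioning set).
  P4: blocked at fork node Region ∈ conditioning set.
  P5: blocked at collider Income (neither it nor any descendant is in the conditioning set).
  P6: blocked at collider Income (neither it nor any descendant is in the conditioning set).
{Region} contains no descendant of Education and blocks every backdoor path.
No other singleton works — e.g. {Experience} leaves P4 open — so {Region} is the unique smallest valid adjustment set.

{Region}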